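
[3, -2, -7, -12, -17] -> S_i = 3 + -5*i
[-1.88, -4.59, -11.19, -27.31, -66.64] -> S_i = -1.88*2.44^i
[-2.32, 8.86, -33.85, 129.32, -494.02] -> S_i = -2.32*(-3.82)^i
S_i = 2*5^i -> [2, 10, 50, 250, 1250]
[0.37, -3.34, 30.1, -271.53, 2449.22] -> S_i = 0.37*(-9.02)^i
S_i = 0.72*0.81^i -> [0.72, 0.58, 0.47, 0.38, 0.31]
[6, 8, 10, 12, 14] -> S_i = 6 + 2*i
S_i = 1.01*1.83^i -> [1.01, 1.85, 3.38, 6.19, 11.33]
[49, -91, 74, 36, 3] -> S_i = Random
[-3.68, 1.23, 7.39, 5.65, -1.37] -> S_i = Random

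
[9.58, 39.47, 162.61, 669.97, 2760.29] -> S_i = 9.58*4.12^i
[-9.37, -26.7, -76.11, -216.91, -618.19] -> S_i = -9.37*2.85^i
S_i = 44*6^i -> [44, 264, 1584, 9504, 57024]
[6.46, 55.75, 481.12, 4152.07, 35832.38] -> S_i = 6.46*8.63^i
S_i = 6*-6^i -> [6, -36, 216, -1296, 7776]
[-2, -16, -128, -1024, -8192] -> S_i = -2*8^i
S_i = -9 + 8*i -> [-9, -1, 7, 15, 23]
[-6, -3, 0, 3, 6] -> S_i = -6 + 3*i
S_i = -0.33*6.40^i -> [-0.33, -2.11, -13.52, -86.51, -553.65]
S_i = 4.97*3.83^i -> [4.97, 19.04, 72.9, 279.22, 1069.43]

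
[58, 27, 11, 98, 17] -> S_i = Random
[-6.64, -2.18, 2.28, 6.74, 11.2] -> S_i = -6.64 + 4.46*i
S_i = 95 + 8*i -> [95, 103, 111, 119, 127]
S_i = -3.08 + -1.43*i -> [-3.08, -4.51, -5.94, -7.37, -8.8]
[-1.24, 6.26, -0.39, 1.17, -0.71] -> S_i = Random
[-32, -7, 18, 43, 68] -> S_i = -32 + 25*i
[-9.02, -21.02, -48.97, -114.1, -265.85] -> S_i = -9.02*2.33^i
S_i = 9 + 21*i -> [9, 30, 51, 72, 93]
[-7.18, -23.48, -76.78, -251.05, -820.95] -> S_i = -7.18*3.27^i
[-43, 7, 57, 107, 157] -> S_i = -43 + 50*i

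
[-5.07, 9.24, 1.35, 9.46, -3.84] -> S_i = Random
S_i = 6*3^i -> [6, 18, 54, 162, 486]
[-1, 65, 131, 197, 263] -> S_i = -1 + 66*i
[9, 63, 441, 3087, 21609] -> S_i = 9*7^i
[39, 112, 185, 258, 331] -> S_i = 39 + 73*i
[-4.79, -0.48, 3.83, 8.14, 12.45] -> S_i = -4.79 + 4.31*i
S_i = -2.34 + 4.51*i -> [-2.34, 2.17, 6.68, 11.19, 15.7]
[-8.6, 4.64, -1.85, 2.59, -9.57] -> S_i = Random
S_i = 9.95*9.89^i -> [9.95, 98.41, 973.23, 9625.25, 95193.71]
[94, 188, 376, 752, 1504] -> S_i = 94*2^i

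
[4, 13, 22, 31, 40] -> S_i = 4 + 9*i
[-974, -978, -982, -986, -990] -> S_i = -974 + -4*i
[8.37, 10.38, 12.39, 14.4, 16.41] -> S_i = 8.37 + 2.01*i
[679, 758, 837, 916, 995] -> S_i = 679 + 79*i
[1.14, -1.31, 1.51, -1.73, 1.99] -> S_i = 1.14*(-1.15)^i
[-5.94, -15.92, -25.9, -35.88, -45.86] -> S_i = -5.94 + -9.98*i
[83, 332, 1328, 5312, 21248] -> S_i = 83*4^i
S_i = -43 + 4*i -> [-43, -39, -35, -31, -27]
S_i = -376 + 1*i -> [-376, -375, -374, -373, -372]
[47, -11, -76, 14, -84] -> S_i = Random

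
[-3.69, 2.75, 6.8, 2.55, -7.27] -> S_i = Random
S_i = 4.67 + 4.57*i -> [4.67, 9.24, 13.81, 18.38, 22.95]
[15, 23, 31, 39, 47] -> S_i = 15 + 8*i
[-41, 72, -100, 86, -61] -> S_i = Random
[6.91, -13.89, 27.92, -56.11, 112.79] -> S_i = 6.91*(-2.01)^i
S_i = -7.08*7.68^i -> [-7.08, -54.37, -417.6, -3207.13, -24630.78]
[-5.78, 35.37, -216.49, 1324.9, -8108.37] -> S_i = -5.78*(-6.12)^i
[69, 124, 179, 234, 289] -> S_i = 69 + 55*i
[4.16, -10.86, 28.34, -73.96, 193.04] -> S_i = 4.16*(-2.61)^i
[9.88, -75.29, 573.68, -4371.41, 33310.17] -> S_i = 9.88*(-7.62)^i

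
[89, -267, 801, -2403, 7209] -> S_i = 89*-3^i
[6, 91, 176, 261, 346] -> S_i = 6 + 85*i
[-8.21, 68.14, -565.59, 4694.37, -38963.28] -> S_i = -8.21*(-8.30)^i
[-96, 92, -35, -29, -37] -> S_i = Random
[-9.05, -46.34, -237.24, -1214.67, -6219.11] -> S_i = -9.05*5.12^i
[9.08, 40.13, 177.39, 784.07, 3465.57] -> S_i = 9.08*4.42^i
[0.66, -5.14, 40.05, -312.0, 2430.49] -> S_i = 0.66*(-7.79)^i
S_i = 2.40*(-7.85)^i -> [2.4, -18.84, 147.89, -1160.97, 9113.6]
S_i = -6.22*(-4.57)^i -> [-6.22, 28.43, -129.9, 593.66, -2713.03]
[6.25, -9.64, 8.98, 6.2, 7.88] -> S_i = Random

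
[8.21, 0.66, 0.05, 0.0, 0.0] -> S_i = 8.21*0.08^i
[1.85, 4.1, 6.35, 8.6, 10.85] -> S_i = 1.85 + 2.25*i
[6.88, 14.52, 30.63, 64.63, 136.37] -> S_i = 6.88*2.11^i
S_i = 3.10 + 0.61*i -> [3.1, 3.71, 4.32, 4.93, 5.54]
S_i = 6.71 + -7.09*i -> [6.71, -0.38, -7.47, -14.56, -21.65]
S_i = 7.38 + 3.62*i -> [7.38, 11.0, 14.62, 18.24, 21.86]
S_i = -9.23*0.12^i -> [-9.23, -1.11, -0.13, -0.02, -0.0]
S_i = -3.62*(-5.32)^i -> [-3.62, 19.26, -102.45, 545.06, -2899.71]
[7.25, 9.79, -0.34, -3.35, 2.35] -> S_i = Random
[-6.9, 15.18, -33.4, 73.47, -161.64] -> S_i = -6.90*(-2.20)^i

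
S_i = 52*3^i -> [52, 156, 468, 1404, 4212]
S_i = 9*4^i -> [9, 36, 144, 576, 2304]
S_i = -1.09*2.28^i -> [-1.09, -2.49, -5.67, -12.92, -29.46]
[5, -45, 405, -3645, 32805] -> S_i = 5*-9^i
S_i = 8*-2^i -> [8, -16, 32, -64, 128]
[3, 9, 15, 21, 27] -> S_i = 3 + 6*i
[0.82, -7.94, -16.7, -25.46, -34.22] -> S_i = 0.82 + -8.76*i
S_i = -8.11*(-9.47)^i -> [-8.11, 76.8, -727.31, 6887.65, -65226.0]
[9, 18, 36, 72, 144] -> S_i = 9*2^i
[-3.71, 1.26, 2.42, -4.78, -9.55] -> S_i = Random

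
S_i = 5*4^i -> [5, 20, 80, 320, 1280]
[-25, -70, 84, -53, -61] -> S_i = Random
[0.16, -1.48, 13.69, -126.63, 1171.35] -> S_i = 0.16*(-9.25)^i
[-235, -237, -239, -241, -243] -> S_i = -235 + -2*i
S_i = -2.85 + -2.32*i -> [-2.85, -5.17, -7.49, -9.81, -12.13]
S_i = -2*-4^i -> [-2, 8, -32, 128, -512]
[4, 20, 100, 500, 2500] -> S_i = 4*5^i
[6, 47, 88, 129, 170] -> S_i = 6 + 41*i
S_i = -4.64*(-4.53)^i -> [-4.64, 21.02, -95.22, 431.33, -1953.94]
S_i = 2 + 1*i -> [2, 3, 4, 5, 6]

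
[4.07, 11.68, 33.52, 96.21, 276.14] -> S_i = 4.07*2.87^i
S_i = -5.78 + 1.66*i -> [-5.78, -4.12, -2.46, -0.8, 0.86]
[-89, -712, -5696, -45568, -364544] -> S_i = -89*8^i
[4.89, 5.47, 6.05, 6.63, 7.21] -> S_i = 4.89 + 0.58*i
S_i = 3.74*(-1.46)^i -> [3.74, -5.46, 7.97, -11.64, 16.99]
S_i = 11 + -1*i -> [11, 10, 9, 8, 7]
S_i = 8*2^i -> [8, 16, 32, 64, 128]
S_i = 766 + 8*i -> [766, 774, 782, 790, 798]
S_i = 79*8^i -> [79, 632, 5056, 40448, 323584]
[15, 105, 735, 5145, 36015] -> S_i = 15*7^i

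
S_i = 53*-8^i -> [53, -424, 3392, -27136, 217088]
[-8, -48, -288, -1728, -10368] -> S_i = -8*6^i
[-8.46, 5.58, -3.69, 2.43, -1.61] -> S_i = -8.46*(-0.66)^i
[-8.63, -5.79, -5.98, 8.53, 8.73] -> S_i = Random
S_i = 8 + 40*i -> [8, 48, 88, 128, 168]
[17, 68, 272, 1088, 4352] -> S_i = 17*4^i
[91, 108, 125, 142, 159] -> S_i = 91 + 17*i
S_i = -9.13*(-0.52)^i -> [-9.13, 4.75, -2.47, 1.28, -0.67]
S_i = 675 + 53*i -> [675, 728, 781, 834, 887]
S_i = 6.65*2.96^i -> [6.65, 19.68, 58.26, 172.46, 510.49]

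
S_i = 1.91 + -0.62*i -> [1.91, 1.29, 0.67, 0.05, -0.57]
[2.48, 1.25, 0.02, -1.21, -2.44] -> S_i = 2.48 + -1.23*i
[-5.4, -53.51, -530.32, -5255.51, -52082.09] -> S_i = -5.40*9.91^i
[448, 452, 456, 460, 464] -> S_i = 448 + 4*i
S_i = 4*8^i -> [4, 32, 256, 2048, 16384]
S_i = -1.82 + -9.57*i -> [-1.82, -11.39, -20.96, -30.53, -40.1]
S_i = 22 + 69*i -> [22, 91, 160, 229, 298]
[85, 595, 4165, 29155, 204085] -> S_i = 85*7^i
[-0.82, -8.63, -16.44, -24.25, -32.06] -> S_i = -0.82 + -7.81*i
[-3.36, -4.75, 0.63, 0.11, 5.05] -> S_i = Random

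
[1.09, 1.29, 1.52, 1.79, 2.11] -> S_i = 1.09*1.18^i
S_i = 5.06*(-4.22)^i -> [5.06, -21.35, 90.11, -380.27, 1604.72]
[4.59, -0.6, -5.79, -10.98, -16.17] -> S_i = 4.59 + -5.19*i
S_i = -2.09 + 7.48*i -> [-2.09, 5.39, 12.87, 20.35, 27.83]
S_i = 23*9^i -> [23, 207, 1863, 16767, 150903]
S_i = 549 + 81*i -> [549, 630, 711, 792, 873]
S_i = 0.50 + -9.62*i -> [0.5, -9.12, -18.74, -28.36, -37.98]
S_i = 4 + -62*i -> [4, -58, -120, -182, -244]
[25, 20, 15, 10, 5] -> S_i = 25 + -5*i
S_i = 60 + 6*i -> [60, 66, 72, 78, 84]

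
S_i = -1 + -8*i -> [-1, -9, -17, -25, -33]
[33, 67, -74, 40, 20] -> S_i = Random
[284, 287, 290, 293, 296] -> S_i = 284 + 3*i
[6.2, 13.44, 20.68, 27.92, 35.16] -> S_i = 6.20 + 7.24*i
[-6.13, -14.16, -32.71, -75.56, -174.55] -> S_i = -6.13*2.31^i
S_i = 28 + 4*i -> [28, 32, 36, 40, 44]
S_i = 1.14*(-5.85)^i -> [1.14, -6.67, 39.01, -228.23, 1335.14]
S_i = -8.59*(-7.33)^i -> [-8.59, 62.96, -461.53, 3383.02, -24797.57]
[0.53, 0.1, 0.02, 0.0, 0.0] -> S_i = 0.53*0.19^i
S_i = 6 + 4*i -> [6, 10, 14, 18, 22]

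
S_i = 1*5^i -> [1, 5, 25, 125, 625]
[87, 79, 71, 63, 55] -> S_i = 87 + -8*i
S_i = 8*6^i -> [8, 48, 288, 1728, 10368]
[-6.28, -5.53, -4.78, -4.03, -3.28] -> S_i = -6.28 + 0.75*i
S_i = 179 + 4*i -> [179, 183, 187, 191, 195]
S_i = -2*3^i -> [-2, -6, -18, -54, -162]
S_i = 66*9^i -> [66, 594, 5346, 48114, 433026]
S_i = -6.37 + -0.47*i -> [-6.37, -6.84, -7.31, -7.78, -8.25]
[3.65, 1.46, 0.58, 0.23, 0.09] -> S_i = 3.65*0.40^i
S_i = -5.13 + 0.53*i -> [-5.13, -4.6, -4.07, -3.54, -3.01]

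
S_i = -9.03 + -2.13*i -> [-9.03, -11.16, -13.29, -15.42, -17.55]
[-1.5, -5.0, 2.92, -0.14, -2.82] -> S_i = Random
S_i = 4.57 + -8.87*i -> [4.57, -4.3, -13.17, -22.04, -30.91]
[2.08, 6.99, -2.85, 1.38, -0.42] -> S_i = Random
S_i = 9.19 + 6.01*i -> [9.19, 15.2, 21.21, 27.22, 33.23]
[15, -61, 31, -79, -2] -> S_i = Random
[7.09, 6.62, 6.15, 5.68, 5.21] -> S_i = 7.09 + -0.47*i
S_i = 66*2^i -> [66, 132, 264, 528, 1056]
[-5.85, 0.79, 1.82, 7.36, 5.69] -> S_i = Random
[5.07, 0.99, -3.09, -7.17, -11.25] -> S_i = 5.07 + -4.08*i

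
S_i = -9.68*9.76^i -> [-9.68, -94.48, -922.09, -8999.63, -87836.42]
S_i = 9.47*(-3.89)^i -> [9.47, -36.84, 143.3, -557.44, 2168.44]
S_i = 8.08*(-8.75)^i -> [8.08, -70.7, 618.62, -5412.97, 47363.48]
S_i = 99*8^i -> [99, 792, 6336, 50688, 405504]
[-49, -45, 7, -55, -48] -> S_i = Random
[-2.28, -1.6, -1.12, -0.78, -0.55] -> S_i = -2.28*0.70^i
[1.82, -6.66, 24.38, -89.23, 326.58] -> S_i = 1.82*(-3.66)^i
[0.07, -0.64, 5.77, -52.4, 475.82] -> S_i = 0.07*(-9.08)^i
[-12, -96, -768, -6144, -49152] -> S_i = -12*8^i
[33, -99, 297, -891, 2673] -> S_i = 33*-3^i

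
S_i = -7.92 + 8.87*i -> [-7.92, 0.95, 9.82, 18.69, 27.56]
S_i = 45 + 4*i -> [45, 49, 53, 57, 61]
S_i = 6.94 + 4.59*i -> [6.94, 11.53, 16.12, 20.71, 25.3]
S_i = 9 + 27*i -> [9, 36, 63, 90, 117]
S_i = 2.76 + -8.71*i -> [2.76, -5.95, -14.66, -23.37, -32.08]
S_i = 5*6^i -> [5, 30, 180, 1080, 6480]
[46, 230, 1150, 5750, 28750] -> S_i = 46*5^i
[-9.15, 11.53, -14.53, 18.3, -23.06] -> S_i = -9.15*(-1.26)^i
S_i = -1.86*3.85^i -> [-1.86, -7.16, -27.57, -106.14, -408.65]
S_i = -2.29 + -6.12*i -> [-2.29, -8.41, -14.53, -20.65, -26.77]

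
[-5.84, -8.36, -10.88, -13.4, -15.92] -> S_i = -5.84 + -2.52*i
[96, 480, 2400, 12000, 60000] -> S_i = 96*5^i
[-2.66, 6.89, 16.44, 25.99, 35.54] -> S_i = -2.66 + 9.55*i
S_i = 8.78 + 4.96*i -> [8.78, 13.74, 18.7, 23.66, 28.62]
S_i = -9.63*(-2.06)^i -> [-9.63, 19.84, -40.87, 84.18, -173.42]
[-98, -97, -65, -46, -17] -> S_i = Random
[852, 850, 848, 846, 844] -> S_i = 852 + -2*i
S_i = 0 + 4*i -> [0, 4, 8, 12, 16]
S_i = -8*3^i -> [-8, -24, -72, -216, -648]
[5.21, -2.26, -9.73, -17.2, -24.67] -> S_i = 5.21 + -7.47*i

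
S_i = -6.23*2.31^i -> [-6.23, -14.39, -33.24, -76.79, -177.39]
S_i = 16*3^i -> [16, 48, 144, 432, 1296]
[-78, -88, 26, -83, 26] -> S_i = Random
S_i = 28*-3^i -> [28, -84, 252, -756, 2268]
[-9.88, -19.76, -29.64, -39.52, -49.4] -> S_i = -9.88 + -9.88*i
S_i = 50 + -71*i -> [50, -21, -92, -163, -234]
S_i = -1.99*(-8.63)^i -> [-1.99, 17.17, -148.21, 1279.04, -11038.15]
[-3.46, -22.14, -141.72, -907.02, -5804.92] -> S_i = -3.46*6.40^i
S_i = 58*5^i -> [58, 290, 1450, 7250, 36250]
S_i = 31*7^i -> [31, 217, 1519, 10633, 74431]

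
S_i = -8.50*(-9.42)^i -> [-8.5, 80.07, -754.26, 7105.12, -66930.26]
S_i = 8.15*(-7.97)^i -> [8.15, -64.96, 517.7, -4126.03, 32884.47]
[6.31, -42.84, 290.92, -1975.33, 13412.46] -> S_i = 6.31*(-6.79)^i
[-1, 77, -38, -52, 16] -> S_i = Random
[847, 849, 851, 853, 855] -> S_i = 847 + 2*i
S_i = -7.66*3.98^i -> [-7.66, -30.49, -121.34, -482.92, -1922.03]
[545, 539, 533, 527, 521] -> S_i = 545 + -6*i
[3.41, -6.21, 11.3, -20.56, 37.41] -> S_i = 3.41*(-1.82)^i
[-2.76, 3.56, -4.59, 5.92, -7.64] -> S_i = -2.76*(-1.29)^i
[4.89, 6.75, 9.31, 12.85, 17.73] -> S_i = 4.89*1.38^i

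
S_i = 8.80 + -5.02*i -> [8.8, 3.78, -1.24, -6.26, -11.28]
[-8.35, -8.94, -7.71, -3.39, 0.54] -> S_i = Random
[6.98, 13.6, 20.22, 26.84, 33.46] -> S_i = 6.98 + 6.62*i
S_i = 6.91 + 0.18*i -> [6.91, 7.09, 7.27, 7.45, 7.63]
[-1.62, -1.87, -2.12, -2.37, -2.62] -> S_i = -1.62 + -0.25*i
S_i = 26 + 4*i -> [26, 30, 34, 38, 42]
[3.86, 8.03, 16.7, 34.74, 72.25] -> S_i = 3.86*2.08^i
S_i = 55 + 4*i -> [55, 59, 63, 67, 71]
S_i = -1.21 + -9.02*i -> [-1.21, -10.23, -19.25, -28.27, -37.29]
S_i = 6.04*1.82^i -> [6.04, 10.99, 20.01, 36.41, 66.27]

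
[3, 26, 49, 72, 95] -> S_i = 3 + 23*i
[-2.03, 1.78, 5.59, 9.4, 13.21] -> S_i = -2.03 + 3.81*i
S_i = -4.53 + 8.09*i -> [-4.53, 3.56, 11.65, 19.74, 27.83]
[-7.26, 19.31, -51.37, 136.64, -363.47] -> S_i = -7.26*(-2.66)^i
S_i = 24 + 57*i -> [24, 81, 138, 195, 252]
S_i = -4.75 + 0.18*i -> [-4.75, -4.57, -4.39, -4.21, -4.03]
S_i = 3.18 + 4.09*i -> [3.18, 7.27, 11.36, 15.45, 19.54]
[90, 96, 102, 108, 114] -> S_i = 90 + 6*i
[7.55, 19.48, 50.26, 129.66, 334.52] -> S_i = 7.55*2.58^i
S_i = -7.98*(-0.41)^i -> [-7.98, 3.27, -1.34, 0.55, -0.23]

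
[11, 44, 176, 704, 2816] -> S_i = 11*4^i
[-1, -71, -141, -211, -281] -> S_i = -1 + -70*i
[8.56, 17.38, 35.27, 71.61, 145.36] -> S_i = 8.56*2.03^i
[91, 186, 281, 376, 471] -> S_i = 91 + 95*i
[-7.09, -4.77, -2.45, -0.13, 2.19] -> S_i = -7.09 + 2.32*i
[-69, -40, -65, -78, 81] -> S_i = Random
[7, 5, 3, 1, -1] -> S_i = 7 + -2*i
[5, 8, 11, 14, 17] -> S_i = 5 + 3*i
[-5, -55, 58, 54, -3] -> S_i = Random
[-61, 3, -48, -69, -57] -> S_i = Random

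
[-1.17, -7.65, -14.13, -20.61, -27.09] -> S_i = -1.17 + -6.48*i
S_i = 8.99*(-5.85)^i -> [8.99, -52.59, 307.66, -1799.81, 10528.9]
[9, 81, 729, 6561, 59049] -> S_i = 9*9^i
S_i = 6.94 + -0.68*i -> [6.94, 6.26, 5.58, 4.9, 4.22]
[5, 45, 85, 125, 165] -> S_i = 5 + 40*i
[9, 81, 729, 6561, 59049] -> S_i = 9*9^i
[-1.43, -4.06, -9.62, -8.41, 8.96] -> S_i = Random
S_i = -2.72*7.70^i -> [-2.72, -20.94, -161.27, -1241.77, -9561.63]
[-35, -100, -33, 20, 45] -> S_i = Random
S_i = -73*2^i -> [-73, -146, -292, -584, -1168]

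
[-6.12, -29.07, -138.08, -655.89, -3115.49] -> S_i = -6.12*4.75^i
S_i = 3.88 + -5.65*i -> [3.88, -1.77, -7.42, -13.07, -18.72]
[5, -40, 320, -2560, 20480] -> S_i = 5*-8^i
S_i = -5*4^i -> [-5, -20, -80, -320, -1280]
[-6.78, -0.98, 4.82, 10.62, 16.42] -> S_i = -6.78 + 5.80*i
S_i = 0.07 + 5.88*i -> [0.07, 5.95, 11.83, 17.71, 23.59]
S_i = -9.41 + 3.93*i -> [-9.41, -5.48, -1.55, 2.38, 6.31]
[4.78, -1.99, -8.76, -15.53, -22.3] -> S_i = 4.78 + -6.77*i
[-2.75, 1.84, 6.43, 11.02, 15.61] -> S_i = -2.75 + 4.59*i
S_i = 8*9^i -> [8, 72, 648, 5832, 52488]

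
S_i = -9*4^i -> [-9, -36, -144, -576, -2304]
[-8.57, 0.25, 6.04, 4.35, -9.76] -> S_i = Random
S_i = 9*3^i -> [9, 27, 81, 243, 729]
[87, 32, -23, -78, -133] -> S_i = 87 + -55*i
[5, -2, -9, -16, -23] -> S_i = 5 + -7*i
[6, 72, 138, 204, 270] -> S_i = 6 + 66*i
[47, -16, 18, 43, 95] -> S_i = Random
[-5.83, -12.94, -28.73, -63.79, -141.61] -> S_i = -5.83*2.22^i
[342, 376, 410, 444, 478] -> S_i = 342 + 34*i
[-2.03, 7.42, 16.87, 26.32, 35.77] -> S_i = -2.03 + 9.45*i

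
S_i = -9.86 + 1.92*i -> [-9.86, -7.94, -6.02, -4.1, -2.18]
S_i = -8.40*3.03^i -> [-8.4, -25.45, -77.12, -233.67, -708.03]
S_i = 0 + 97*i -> [0, 97, 194, 291, 388]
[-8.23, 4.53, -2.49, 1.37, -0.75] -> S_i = -8.23*(-0.55)^i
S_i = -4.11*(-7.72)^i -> [-4.11, 31.73, -244.95, 1891.01, -14598.59]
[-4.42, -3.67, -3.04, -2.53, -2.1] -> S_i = -4.42*0.83^i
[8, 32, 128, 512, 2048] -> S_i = 8*4^i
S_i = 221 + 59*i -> [221, 280, 339, 398, 457]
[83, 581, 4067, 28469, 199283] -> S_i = 83*7^i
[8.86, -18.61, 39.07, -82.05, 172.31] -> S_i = 8.86*(-2.10)^i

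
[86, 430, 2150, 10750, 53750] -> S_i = 86*5^i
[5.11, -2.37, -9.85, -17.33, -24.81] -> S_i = 5.11 + -7.48*i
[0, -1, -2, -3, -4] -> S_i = 0 + -1*i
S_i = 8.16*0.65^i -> [8.16, 5.3, 3.45, 2.24, 1.46]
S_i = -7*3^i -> [-7, -21, -63, -189, -567]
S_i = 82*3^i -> [82, 246, 738, 2214, 6642]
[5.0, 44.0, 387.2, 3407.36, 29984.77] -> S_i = 5.00*8.80^i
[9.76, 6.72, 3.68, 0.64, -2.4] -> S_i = 9.76 + -3.04*i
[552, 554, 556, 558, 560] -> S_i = 552 + 2*i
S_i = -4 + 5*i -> [-4, 1, 6, 11, 16]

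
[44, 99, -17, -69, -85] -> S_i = Random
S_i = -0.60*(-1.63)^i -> [-0.6, 0.98, -1.59, 2.6, -4.24]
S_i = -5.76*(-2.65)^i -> [-5.76, 15.26, -40.45, 107.19, -284.06]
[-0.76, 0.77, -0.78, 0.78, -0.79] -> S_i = -0.76*(-1.01)^i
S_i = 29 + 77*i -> [29, 106, 183, 260, 337]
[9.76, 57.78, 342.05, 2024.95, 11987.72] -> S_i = 9.76*5.92^i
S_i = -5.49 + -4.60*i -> [-5.49, -10.09, -14.69, -19.29, -23.89]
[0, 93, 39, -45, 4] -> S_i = Random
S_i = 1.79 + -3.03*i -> [1.79, -1.24, -4.27, -7.3, -10.33]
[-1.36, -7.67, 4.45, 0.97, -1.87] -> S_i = Random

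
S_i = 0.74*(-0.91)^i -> [0.74, -0.67, 0.61, -0.56, 0.51]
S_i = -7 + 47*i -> [-7, 40, 87, 134, 181]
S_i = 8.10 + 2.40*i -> [8.1, 10.5, 12.9, 15.3, 17.7]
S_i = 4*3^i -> [4, 12, 36, 108, 324]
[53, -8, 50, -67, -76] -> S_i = Random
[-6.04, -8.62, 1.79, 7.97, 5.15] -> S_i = Random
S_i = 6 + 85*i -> [6, 91, 176, 261, 346]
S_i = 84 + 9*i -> [84, 93, 102, 111, 120]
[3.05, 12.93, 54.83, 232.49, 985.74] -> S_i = 3.05*4.24^i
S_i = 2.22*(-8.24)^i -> [2.22, -18.29, 150.73, -1242.04, 10234.39]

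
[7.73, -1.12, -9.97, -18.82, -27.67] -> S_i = 7.73 + -8.85*i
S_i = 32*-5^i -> [32, -160, 800, -4000, 20000]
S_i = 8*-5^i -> [8, -40, 200, -1000, 5000]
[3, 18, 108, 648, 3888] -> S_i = 3*6^i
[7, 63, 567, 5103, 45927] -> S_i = 7*9^i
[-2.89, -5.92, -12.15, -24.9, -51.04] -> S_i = -2.89*2.05^i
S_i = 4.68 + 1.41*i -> [4.68, 6.09, 7.5, 8.91, 10.32]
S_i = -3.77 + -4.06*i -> [-3.77, -7.83, -11.89, -15.95, -20.01]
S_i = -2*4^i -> [-2, -8, -32, -128, -512]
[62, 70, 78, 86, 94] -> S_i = 62 + 8*i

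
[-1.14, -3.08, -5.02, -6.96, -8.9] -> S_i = -1.14 + -1.94*i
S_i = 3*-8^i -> [3, -24, 192, -1536, 12288]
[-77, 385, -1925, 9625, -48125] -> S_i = -77*-5^i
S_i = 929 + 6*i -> [929, 935, 941, 947, 953]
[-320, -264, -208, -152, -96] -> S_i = -320 + 56*i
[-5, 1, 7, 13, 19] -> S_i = -5 + 6*i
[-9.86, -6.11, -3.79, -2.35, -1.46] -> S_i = -9.86*0.62^i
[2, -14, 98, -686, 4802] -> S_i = 2*-7^i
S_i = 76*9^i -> [76, 684, 6156, 55404, 498636]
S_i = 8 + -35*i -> [8, -27, -62, -97, -132]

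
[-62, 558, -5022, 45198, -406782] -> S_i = -62*-9^i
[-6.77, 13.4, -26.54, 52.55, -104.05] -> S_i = -6.77*(-1.98)^i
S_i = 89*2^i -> [89, 178, 356, 712, 1424]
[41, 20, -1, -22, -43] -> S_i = 41 + -21*i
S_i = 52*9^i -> [52, 468, 4212, 37908, 341172]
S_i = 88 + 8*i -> [88, 96, 104, 112, 120]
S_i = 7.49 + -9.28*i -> [7.49, -1.79, -11.07, -20.35, -29.63]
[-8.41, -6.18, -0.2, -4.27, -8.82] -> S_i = Random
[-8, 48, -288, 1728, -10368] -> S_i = -8*-6^i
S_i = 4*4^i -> [4, 16, 64, 256, 1024]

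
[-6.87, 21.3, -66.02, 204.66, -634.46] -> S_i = -6.87*(-3.10)^i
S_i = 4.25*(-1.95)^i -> [4.25, -8.29, 16.16, -31.51, 61.45]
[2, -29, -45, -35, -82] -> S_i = Random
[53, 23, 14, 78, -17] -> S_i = Random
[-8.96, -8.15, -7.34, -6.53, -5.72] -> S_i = -8.96 + 0.81*i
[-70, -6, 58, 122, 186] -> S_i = -70 + 64*i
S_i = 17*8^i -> [17, 136, 1088, 8704, 69632]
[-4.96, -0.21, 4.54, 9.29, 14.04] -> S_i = -4.96 + 4.75*i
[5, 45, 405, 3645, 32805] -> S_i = 5*9^i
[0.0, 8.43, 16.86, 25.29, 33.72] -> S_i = 0.00 + 8.43*i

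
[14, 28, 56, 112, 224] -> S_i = 14*2^i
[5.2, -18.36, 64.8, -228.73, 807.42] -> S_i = 5.20*(-3.53)^i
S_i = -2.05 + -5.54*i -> [-2.05, -7.59, -13.13, -18.67, -24.21]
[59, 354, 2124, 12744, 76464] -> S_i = 59*6^i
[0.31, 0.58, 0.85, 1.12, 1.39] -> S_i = 0.31 + 0.27*i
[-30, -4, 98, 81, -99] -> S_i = Random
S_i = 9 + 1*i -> [9, 10, 11, 12, 13]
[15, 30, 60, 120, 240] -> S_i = 15*2^i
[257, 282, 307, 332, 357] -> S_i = 257 + 25*i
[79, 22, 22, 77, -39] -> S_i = Random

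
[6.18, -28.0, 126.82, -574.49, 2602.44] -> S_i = 6.18*(-4.53)^i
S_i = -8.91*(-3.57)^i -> [-8.91, 31.81, -113.56, 405.4, -1447.27]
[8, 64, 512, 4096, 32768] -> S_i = 8*8^i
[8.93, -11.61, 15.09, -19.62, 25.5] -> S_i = 8.93*(-1.30)^i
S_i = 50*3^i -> [50, 150, 450, 1350, 4050]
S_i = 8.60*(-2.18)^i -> [8.6, -18.75, 40.87, -89.1, 194.23]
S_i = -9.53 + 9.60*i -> [-9.53, 0.07, 9.67, 19.27, 28.87]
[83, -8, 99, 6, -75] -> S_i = Random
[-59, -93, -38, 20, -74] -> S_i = Random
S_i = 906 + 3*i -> [906, 909, 912, 915, 918]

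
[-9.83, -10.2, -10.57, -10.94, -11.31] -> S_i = -9.83 + -0.37*i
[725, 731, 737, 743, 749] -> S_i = 725 + 6*i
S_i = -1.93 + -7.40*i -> [-1.93, -9.33, -16.73, -24.13, -31.53]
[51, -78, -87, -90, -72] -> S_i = Random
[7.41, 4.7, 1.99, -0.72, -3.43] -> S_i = 7.41 + -2.71*i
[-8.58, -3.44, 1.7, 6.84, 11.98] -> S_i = -8.58 + 5.14*i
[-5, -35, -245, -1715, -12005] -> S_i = -5*7^i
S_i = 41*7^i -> [41, 287, 2009, 14063, 98441]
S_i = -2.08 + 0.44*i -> [-2.08, -1.64, -1.2, -0.76, -0.32]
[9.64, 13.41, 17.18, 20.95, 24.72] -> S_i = 9.64 + 3.77*i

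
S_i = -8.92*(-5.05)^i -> [-8.92, 45.05, -227.48, 1148.79, -5801.37]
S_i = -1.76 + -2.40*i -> [-1.76, -4.16, -6.56, -8.96, -11.36]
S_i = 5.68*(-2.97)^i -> [5.68, -16.87, 50.1, -148.81, 441.95]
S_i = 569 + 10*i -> [569, 579, 589, 599, 609]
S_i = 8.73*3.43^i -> [8.73, 29.94, 102.71, 352.29, 1208.34]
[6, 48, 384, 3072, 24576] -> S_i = 6*8^i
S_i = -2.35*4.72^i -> [-2.35, -11.09, -52.35, -247.11, -1166.37]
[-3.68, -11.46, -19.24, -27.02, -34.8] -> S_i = -3.68 + -7.78*i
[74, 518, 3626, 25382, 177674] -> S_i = 74*7^i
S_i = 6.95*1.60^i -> [6.95, 11.12, 17.79, 28.47, 45.55]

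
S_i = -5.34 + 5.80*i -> [-5.34, 0.46, 6.26, 12.06, 17.86]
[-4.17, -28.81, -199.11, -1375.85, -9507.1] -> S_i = -4.17*6.91^i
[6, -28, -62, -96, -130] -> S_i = 6 + -34*i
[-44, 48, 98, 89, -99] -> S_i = Random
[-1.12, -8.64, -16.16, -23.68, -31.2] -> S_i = -1.12 + -7.52*i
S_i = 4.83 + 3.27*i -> [4.83, 8.1, 11.37, 14.64, 17.91]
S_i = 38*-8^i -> [38, -304, 2432, -19456, 155648]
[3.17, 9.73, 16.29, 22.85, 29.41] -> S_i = 3.17 + 6.56*i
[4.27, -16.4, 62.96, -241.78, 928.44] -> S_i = 4.27*(-3.84)^i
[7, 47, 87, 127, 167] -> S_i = 7 + 40*i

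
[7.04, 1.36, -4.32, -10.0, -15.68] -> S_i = 7.04 + -5.68*i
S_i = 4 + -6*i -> [4, -2, -8, -14, -20]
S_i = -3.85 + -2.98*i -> [-3.85, -6.83, -9.81, -12.79, -15.77]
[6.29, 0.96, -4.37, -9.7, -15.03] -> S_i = 6.29 + -5.33*i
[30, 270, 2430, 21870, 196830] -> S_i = 30*9^i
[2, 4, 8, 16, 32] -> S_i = 2*2^i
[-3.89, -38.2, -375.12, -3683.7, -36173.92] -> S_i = -3.89*9.82^i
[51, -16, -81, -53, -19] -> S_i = Random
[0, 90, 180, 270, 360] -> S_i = 0 + 90*i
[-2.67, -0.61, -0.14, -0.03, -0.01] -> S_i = -2.67*0.23^i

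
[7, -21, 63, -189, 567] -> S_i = 7*-3^i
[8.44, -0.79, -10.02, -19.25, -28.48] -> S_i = 8.44 + -9.23*i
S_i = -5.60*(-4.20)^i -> [-5.6, 23.52, -98.78, 414.89, -1742.55]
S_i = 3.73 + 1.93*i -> [3.73, 5.66, 7.59, 9.52, 11.45]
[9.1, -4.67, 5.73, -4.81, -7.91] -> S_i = Random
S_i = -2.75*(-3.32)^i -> [-2.75, 9.13, -30.31, 100.63, -334.11]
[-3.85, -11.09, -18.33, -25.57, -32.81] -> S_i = -3.85 + -7.24*i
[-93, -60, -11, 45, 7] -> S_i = Random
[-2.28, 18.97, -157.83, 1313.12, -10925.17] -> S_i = -2.28*(-8.32)^i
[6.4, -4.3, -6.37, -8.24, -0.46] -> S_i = Random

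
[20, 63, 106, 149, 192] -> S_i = 20 + 43*i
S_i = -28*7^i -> [-28, -196, -1372, -9604, -67228]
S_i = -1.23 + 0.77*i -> [-1.23, -0.46, 0.31, 1.08, 1.85]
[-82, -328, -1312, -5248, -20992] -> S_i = -82*4^i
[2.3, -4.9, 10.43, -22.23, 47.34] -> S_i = 2.30*(-2.13)^i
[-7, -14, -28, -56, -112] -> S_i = -7*2^i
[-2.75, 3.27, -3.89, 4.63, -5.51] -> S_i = -2.75*(-1.19)^i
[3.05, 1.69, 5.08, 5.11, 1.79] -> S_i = Random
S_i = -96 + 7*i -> [-96, -89, -82, -75, -68]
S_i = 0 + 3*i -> [0, 3, 6, 9, 12]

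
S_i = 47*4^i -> [47, 188, 752, 3008, 12032]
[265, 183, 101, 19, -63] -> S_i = 265 + -82*i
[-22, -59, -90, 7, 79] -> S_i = Random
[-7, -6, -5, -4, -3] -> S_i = -7 + 1*i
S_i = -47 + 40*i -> [-47, -7, 33, 73, 113]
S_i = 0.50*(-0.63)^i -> [0.5, -0.32, 0.2, -0.13, 0.08]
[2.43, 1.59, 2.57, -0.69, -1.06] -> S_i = Random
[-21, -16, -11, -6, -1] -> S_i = -21 + 5*i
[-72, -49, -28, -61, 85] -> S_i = Random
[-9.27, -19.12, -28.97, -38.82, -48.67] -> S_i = -9.27 + -9.85*i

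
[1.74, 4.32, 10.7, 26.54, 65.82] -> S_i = 1.74*2.48^i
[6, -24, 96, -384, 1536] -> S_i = 6*-4^i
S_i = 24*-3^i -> [24, -72, 216, -648, 1944]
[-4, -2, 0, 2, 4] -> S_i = -4 + 2*i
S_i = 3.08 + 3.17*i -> [3.08, 6.25, 9.42, 12.59, 15.76]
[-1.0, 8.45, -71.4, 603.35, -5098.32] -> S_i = -1.00*(-8.45)^i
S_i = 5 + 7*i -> [5, 12, 19, 26, 33]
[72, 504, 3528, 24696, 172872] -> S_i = 72*7^i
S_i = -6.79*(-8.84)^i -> [-6.79, 60.02, -530.61, 4690.58, -41464.73]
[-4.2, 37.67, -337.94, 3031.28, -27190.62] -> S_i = -4.20*(-8.97)^i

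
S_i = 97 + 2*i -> [97, 99, 101, 103, 105]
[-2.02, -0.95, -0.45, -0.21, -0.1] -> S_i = -2.02*0.47^i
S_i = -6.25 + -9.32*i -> [-6.25, -15.57, -24.89, -34.21, -43.53]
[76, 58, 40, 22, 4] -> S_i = 76 + -18*i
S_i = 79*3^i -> [79, 237, 711, 2133, 6399]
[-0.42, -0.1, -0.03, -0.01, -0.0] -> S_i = -0.42*0.25^i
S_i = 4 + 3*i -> [4, 7, 10, 13, 16]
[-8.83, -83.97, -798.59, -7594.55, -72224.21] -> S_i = -8.83*9.51^i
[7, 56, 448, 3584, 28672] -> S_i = 7*8^i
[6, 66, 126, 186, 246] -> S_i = 6 + 60*i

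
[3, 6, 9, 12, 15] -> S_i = 3 + 3*i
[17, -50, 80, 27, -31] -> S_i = Random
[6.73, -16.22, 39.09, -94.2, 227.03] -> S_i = 6.73*(-2.41)^i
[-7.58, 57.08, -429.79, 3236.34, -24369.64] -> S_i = -7.58*(-7.53)^i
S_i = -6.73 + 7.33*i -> [-6.73, 0.6, 7.93, 15.26, 22.59]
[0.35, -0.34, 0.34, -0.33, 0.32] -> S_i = 0.35*(-0.98)^i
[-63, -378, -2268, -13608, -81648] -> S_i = -63*6^i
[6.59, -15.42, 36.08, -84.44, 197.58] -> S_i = 6.59*(-2.34)^i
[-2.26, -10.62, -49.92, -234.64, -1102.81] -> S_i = -2.26*4.70^i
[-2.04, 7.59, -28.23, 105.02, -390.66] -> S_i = -2.04*(-3.72)^i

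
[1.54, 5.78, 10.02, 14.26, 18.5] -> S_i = 1.54 + 4.24*i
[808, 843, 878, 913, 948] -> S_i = 808 + 35*i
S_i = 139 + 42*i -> [139, 181, 223, 265, 307]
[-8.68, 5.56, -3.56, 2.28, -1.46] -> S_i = -8.68*(-0.64)^i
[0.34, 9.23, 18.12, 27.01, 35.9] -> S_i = 0.34 + 8.89*i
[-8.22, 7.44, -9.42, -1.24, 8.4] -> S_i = Random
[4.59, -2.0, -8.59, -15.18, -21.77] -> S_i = 4.59 + -6.59*i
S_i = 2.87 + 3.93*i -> [2.87, 6.8, 10.73, 14.66, 18.59]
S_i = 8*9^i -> [8, 72, 648, 5832, 52488]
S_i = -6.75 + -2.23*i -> [-6.75, -8.98, -11.21, -13.44, -15.67]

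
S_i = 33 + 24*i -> [33, 57, 81, 105, 129]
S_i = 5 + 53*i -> [5, 58, 111, 164, 217]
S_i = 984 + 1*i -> [984, 985, 986, 987, 988]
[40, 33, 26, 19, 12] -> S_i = 40 + -7*i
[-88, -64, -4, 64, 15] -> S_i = Random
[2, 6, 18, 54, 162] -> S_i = 2*3^i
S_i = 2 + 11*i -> [2, 13, 24, 35, 46]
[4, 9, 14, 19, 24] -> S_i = 4 + 5*i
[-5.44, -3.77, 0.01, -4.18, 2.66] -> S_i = Random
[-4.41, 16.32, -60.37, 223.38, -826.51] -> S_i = -4.41*(-3.70)^i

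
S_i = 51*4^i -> [51, 204, 816, 3264, 13056]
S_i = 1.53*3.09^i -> [1.53, 4.73, 14.61, 45.14, 139.48]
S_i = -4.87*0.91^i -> [-4.87, -4.43, -4.03, -3.67, -3.34]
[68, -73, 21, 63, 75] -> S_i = Random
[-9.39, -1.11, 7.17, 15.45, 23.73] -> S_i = -9.39 + 8.28*i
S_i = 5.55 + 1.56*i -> [5.55, 7.11, 8.67, 10.23, 11.79]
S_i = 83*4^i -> [83, 332, 1328, 5312, 21248]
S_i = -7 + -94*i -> [-7, -101, -195, -289, -383]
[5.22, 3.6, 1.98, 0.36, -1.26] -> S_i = 5.22 + -1.62*i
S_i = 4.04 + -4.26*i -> [4.04, -0.22, -4.48, -8.74, -13.0]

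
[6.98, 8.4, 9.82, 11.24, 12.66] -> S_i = 6.98 + 1.42*i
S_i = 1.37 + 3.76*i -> [1.37, 5.13, 8.89, 12.65, 16.41]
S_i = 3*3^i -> [3, 9, 27, 81, 243]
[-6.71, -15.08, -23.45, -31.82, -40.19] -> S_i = -6.71 + -8.37*i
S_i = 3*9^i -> [3, 27, 243, 2187, 19683]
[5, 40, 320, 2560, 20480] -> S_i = 5*8^i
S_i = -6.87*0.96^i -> [-6.87, -6.6, -6.33, -6.08, -5.84]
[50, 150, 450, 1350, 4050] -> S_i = 50*3^i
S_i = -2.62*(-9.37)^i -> [-2.62, 24.55, -230.03, 2155.36, -20195.73]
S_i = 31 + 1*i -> [31, 32, 33, 34, 35]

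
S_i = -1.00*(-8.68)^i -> [-1.0, 8.68, -75.34, 653.97, -5676.48]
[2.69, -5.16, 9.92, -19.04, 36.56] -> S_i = 2.69*(-1.92)^i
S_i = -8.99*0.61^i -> [-8.99, -5.48, -3.35, -2.04, -1.24]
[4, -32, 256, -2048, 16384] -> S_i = 4*-8^i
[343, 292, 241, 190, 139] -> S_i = 343 + -51*i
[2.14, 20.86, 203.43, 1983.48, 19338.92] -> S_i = 2.14*9.75^i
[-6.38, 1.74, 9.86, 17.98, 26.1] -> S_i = -6.38 + 8.12*i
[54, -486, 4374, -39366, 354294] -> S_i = 54*-9^i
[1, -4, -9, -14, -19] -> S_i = 1 + -5*i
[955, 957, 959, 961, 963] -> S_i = 955 + 2*i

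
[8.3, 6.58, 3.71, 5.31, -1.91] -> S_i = Random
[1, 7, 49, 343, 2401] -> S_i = 1*7^i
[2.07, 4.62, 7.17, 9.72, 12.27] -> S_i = 2.07 + 2.55*i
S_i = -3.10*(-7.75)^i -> [-3.1, 24.02, -186.19, 1443.0, -11183.26]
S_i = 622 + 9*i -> [622, 631, 640, 649, 658]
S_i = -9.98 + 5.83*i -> [-9.98, -4.15, 1.68, 7.51, 13.34]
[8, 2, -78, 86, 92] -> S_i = Random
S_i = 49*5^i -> [49, 245, 1225, 6125, 30625]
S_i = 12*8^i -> [12, 96, 768, 6144, 49152]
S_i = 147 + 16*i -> [147, 163, 179, 195, 211]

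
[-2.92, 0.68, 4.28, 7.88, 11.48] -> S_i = -2.92 + 3.60*i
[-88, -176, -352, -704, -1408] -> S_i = -88*2^i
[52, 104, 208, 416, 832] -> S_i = 52*2^i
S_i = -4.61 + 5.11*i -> [-4.61, 0.5, 5.61, 10.72, 15.83]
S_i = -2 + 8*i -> [-2, 6, 14, 22, 30]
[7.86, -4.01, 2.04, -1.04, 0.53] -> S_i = 7.86*(-0.51)^i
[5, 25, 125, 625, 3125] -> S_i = 5*5^i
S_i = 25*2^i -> [25, 50, 100, 200, 400]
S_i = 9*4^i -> [9, 36, 144, 576, 2304]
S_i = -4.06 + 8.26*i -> [-4.06, 4.2, 12.46, 20.72, 28.98]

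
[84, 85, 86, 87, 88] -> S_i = 84 + 1*i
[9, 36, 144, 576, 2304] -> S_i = 9*4^i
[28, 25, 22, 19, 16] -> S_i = 28 + -3*i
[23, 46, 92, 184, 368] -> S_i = 23*2^i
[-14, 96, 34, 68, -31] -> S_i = Random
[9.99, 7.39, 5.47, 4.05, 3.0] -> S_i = 9.99*0.74^i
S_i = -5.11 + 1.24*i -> [-5.11, -3.87, -2.63, -1.39, -0.15]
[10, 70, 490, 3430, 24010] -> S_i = 10*7^i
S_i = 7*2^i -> [7, 14, 28, 56, 112]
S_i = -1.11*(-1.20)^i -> [-1.11, 1.33, -1.6, 1.92, -2.3]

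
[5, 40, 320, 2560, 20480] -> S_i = 5*8^i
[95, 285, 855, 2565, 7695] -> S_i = 95*3^i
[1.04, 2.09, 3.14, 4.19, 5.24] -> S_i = 1.04 + 1.05*i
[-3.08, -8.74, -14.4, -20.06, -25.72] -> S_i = -3.08 + -5.66*i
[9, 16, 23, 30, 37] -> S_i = 9 + 7*i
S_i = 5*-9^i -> [5, -45, 405, -3645, 32805]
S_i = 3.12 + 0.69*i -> [3.12, 3.81, 4.5, 5.19, 5.88]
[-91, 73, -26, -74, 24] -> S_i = Random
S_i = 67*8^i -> [67, 536, 4288, 34304, 274432]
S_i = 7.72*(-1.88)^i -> [7.72, -14.51, 27.29, -51.3, 96.44]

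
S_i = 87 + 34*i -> [87, 121, 155, 189, 223]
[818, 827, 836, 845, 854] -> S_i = 818 + 9*i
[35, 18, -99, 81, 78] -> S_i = Random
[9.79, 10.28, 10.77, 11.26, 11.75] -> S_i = 9.79 + 0.49*i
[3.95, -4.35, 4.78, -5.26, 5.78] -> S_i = 3.95*(-1.10)^i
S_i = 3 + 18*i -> [3, 21, 39, 57, 75]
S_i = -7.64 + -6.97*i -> [-7.64, -14.61, -21.58, -28.55, -35.52]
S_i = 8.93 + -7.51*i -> [8.93, 1.42, -6.09, -13.6, -21.11]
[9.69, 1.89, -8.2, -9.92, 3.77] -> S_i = Random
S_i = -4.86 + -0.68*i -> [-4.86, -5.54, -6.22, -6.9, -7.58]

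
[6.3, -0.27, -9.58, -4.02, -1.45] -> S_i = Random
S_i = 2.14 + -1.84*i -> [2.14, 0.3, -1.54, -3.38, -5.22]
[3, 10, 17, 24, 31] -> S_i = 3 + 7*i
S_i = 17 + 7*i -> [17, 24, 31, 38, 45]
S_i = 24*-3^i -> [24, -72, 216, -648, 1944]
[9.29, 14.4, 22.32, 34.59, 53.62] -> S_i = 9.29*1.55^i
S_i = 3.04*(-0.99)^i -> [3.04, -3.01, 2.98, -2.95, 2.92]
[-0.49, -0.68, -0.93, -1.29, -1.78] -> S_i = -0.49*1.38^i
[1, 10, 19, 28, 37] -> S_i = 1 + 9*i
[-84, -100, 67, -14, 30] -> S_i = Random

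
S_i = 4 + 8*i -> [4, 12, 20, 28, 36]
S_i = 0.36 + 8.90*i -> [0.36, 9.26, 18.16, 27.06, 35.96]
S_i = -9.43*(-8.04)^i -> [-9.43, 75.82, -609.57, 4900.95, -39403.6]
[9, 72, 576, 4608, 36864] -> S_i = 9*8^i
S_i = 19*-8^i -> [19, -152, 1216, -9728, 77824]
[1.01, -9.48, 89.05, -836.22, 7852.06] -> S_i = 1.01*(-9.39)^i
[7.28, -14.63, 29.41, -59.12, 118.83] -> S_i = 7.28*(-2.01)^i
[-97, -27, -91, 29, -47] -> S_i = Random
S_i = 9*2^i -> [9, 18, 36, 72, 144]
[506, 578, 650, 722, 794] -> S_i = 506 + 72*i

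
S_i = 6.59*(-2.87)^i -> [6.59, -18.91, 54.28, -155.79, 447.11]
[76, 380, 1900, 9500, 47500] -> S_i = 76*5^i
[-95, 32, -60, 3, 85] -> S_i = Random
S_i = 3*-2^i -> [3, -6, 12, -24, 48]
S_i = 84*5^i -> [84, 420, 2100, 10500, 52500]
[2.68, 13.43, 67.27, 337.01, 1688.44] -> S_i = 2.68*5.01^i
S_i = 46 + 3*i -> [46, 49, 52, 55, 58]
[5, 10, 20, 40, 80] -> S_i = 5*2^i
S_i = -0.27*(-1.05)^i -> [-0.27, 0.28, -0.3, 0.31, -0.33]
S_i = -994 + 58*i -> [-994, -936, -878, -820, -762]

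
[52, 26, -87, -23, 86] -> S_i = Random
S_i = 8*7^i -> [8, 56, 392, 2744, 19208]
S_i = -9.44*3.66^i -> [-9.44, -34.55, -126.45, -462.82, -1693.93]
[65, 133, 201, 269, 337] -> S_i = 65 + 68*i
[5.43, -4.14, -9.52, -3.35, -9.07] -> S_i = Random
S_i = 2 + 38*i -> [2, 40, 78, 116, 154]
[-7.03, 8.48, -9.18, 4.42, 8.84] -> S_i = Random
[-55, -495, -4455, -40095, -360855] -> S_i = -55*9^i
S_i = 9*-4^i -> [9, -36, 144, -576, 2304]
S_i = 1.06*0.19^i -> [1.06, 0.2, 0.04, 0.01, 0.0]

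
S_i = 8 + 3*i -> [8, 11, 14, 17, 20]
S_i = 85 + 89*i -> [85, 174, 263, 352, 441]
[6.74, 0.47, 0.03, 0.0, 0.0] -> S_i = 6.74*0.07^i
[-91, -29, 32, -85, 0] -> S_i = Random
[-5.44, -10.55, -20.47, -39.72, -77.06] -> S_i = -5.44*1.94^i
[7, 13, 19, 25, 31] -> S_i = 7 + 6*i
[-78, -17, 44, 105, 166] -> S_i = -78 + 61*i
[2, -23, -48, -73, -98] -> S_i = 2 + -25*i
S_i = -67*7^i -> [-67, -469, -3283, -22981, -160867]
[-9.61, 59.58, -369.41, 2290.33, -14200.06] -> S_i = -9.61*(-6.20)^i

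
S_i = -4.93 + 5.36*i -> [-4.93, 0.43, 5.79, 11.15, 16.51]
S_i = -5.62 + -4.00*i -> [-5.62, -9.62, -13.62, -17.62, -21.62]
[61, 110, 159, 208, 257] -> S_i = 61 + 49*i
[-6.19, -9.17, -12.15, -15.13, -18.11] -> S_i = -6.19 + -2.98*i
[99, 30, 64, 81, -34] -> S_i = Random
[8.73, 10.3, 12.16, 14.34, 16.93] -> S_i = 8.73*1.18^i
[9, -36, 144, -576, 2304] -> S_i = 9*-4^i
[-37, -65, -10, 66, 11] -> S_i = Random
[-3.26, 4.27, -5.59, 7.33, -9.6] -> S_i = -3.26*(-1.31)^i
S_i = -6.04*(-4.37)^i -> [-6.04, 26.39, -115.35, 504.06, -2202.74]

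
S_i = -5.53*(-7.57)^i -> [-5.53, 41.86, -316.9, 2398.9, -18159.7]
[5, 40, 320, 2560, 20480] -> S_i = 5*8^i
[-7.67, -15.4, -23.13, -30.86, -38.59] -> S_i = -7.67 + -7.73*i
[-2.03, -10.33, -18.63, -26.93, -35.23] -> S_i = -2.03 + -8.30*i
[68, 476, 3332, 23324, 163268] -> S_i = 68*7^i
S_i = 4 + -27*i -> [4, -23, -50, -77, -104]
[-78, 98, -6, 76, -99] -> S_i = Random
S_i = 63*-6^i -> [63, -378, 2268, -13608, 81648]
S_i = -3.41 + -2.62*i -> [-3.41, -6.03, -8.65, -11.27, -13.89]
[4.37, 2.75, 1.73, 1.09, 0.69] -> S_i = 4.37*0.63^i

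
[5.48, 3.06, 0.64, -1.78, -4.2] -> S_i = 5.48 + -2.42*i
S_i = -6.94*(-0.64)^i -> [-6.94, 4.44, -2.84, 1.82, -1.16]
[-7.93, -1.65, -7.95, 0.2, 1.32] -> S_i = Random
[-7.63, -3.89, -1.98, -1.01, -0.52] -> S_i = -7.63*0.51^i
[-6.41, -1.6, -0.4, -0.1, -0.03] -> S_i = -6.41*0.25^i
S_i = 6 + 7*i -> [6, 13, 20, 27, 34]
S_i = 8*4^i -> [8, 32, 128, 512, 2048]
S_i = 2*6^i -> [2, 12, 72, 432, 2592]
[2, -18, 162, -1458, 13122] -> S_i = 2*-9^i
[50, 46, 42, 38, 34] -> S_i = 50 + -4*i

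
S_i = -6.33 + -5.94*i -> [-6.33, -12.27, -18.21, -24.15, -30.09]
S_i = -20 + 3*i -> [-20, -17, -14, -11, -8]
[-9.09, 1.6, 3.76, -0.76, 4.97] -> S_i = Random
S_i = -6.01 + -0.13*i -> [-6.01, -6.14, -6.27, -6.4, -6.53]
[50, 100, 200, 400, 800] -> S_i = 50*2^i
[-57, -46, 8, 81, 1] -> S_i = Random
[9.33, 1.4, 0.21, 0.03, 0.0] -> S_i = 9.33*0.15^i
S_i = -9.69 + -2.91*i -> [-9.69, -12.6, -15.51, -18.42, -21.33]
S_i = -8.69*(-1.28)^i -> [-8.69, 11.12, -14.24, 18.22, -23.33]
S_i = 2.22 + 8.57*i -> [2.22, 10.79, 19.36, 27.93, 36.5]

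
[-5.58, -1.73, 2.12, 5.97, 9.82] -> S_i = -5.58 + 3.85*i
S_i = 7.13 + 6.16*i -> [7.13, 13.29, 19.45, 25.61, 31.77]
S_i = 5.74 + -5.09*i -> [5.74, 0.65, -4.44, -9.53, -14.62]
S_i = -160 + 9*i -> [-160, -151, -142, -133, -124]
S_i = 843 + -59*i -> [843, 784, 725, 666, 607]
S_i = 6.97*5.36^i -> [6.97, 37.36, 200.25, 1073.31, 5752.97]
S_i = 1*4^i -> [1, 4, 16, 64, 256]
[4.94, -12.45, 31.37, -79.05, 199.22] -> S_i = 4.94*(-2.52)^i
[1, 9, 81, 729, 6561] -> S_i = 1*9^i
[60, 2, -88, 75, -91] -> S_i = Random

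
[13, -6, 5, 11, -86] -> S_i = Random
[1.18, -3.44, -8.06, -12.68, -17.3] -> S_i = 1.18 + -4.62*i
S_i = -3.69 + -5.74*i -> [-3.69, -9.43, -15.17, -20.91, -26.65]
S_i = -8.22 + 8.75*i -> [-8.22, 0.53, 9.28, 18.03, 26.78]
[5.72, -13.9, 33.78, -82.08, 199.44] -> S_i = 5.72*(-2.43)^i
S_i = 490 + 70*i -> [490, 560, 630, 700, 770]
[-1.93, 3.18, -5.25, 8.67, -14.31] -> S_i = -1.93*(-1.65)^i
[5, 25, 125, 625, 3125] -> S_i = 5*5^i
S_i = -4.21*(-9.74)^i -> [-4.21, 41.01, -399.39, 3890.08, -37889.42]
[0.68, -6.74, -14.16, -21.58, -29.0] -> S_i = 0.68 + -7.42*i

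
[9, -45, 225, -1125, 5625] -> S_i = 9*-5^i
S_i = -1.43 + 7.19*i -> [-1.43, 5.76, 12.95, 20.14, 27.33]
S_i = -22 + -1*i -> [-22, -23, -24, -25, -26]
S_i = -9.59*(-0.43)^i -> [-9.59, 4.12, -1.77, 0.76, -0.33]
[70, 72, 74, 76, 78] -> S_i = 70 + 2*i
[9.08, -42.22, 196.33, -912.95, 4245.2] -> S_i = 9.08*(-4.65)^i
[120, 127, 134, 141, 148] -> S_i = 120 + 7*i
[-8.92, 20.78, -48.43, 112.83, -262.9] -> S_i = -8.92*(-2.33)^i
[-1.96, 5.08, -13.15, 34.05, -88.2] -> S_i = -1.96*(-2.59)^i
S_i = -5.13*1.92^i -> [-5.13, -9.85, -18.91, -36.31, -69.71]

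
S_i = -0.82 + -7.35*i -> [-0.82, -8.17, -15.52, -22.87, -30.22]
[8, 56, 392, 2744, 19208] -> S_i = 8*7^i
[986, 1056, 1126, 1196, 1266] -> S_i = 986 + 70*i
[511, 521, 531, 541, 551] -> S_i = 511 + 10*i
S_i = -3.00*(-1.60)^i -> [-3.0, 4.8, -7.68, 12.29, -19.66]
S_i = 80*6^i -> [80, 480, 2880, 17280, 103680]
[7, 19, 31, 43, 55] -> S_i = 7 + 12*i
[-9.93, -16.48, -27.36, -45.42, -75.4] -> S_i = -9.93*1.66^i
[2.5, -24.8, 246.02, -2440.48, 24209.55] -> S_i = 2.50*(-9.92)^i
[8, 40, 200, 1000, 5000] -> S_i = 8*5^i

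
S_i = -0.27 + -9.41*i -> [-0.27, -9.68, -19.09, -28.5, -37.91]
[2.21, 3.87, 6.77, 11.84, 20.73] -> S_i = 2.21*1.75^i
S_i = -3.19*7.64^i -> [-3.19, -24.37, -186.2, -1422.56, -10868.36]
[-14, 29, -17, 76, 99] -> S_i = Random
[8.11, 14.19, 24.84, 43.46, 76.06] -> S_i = 8.11*1.75^i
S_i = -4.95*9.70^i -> [-4.95, -48.02, -465.75, -4517.73, -43821.99]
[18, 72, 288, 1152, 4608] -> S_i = 18*4^i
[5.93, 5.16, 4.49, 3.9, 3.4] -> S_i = 5.93*0.87^i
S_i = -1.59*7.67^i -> [-1.59, -12.2, -93.54, -717.44, -5502.73]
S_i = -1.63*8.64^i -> [-1.63, -14.08, -121.68, -1051.31, -9083.28]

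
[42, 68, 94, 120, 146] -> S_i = 42 + 26*i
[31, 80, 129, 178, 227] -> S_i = 31 + 49*i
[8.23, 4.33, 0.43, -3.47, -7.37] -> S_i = 8.23 + -3.90*i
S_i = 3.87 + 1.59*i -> [3.87, 5.46, 7.05, 8.64, 10.23]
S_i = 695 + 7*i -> [695, 702, 709, 716, 723]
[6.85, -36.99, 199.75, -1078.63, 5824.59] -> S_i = 6.85*(-5.40)^i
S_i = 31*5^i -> [31, 155, 775, 3875, 19375]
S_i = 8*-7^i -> [8, -56, 392, -2744, 19208]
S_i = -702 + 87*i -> [-702, -615, -528, -441, -354]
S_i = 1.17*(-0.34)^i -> [1.17, -0.4, 0.14, -0.05, 0.02]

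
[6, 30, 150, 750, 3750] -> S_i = 6*5^i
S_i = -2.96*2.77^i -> [-2.96, -8.2, -22.71, -62.91, -174.27]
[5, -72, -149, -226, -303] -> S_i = 5 + -77*i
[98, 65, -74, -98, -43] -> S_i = Random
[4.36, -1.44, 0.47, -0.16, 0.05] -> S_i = 4.36*(-0.33)^i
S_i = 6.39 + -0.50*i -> [6.39, 5.89, 5.39, 4.89, 4.39]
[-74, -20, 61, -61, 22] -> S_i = Random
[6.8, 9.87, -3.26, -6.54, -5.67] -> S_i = Random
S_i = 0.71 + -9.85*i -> [0.71, -9.14, -18.99, -28.84, -38.69]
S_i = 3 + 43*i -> [3, 46, 89, 132, 175]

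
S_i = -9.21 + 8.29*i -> [-9.21, -0.92, 7.37, 15.66, 23.95]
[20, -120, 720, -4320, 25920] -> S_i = 20*-6^i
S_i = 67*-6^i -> [67, -402, 2412, -14472, 86832]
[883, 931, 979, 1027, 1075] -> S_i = 883 + 48*i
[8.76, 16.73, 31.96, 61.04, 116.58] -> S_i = 8.76*1.91^i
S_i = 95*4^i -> [95, 380, 1520, 6080, 24320]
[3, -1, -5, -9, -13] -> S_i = 3 + -4*i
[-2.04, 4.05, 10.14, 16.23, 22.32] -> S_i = -2.04 + 6.09*i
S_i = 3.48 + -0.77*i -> [3.48, 2.71, 1.94, 1.17, 0.4]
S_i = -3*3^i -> [-3, -9, -27, -81, -243]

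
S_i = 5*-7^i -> [5, -35, 245, -1715, 12005]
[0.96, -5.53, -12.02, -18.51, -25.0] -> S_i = 0.96 + -6.49*i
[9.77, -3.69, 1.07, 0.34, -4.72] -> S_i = Random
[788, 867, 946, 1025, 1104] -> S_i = 788 + 79*i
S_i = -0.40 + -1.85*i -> [-0.4, -2.25, -4.1, -5.95, -7.8]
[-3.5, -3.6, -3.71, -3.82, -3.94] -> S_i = -3.50*1.03^i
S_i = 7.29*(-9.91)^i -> [7.29, -72.24, 715.94, -7094.94, 70310.82]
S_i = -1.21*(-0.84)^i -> [-1.21, 1.02, -0.85, 0.72, -0.6]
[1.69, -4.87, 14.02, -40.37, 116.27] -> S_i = 1.69*(-2.88)^i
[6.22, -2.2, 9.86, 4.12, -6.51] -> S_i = Random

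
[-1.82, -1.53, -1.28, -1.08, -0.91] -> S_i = -1.82*0.84^i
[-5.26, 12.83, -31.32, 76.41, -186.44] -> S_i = -5.26*(-2.44)^i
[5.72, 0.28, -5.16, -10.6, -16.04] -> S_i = 5.72 + -5.44*i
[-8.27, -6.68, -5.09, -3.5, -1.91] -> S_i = -8.27 + 1.59*i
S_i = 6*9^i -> [6, 54, 486, 4374, 39366]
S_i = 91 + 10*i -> [91, 101, 111, 121, 131]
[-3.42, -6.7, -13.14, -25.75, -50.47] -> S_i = -3.42*1.96^i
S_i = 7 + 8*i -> [7, 15, 23, 31, 39]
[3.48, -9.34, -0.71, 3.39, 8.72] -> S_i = Random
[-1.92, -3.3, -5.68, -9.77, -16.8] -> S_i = -1.92*1.72^i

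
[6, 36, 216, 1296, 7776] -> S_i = 6*6^i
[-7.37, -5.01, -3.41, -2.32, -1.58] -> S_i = -7.37*0.68^i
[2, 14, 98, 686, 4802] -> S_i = 2*7^i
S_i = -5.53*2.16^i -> [-5.53, -11.94, -25.8, -55.73, -120.38]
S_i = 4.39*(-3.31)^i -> [4.39, -14.53, 48.1, -159.2, 526.96]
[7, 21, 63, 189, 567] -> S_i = 7*3^i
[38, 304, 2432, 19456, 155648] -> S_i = 38*8^i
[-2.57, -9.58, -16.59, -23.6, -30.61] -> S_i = -2.57 + -7.01*i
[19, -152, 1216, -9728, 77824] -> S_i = 19*-8^i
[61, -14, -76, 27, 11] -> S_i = Random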